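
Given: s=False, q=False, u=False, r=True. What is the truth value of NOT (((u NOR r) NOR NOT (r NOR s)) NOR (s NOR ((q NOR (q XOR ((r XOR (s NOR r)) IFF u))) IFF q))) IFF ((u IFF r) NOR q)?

True

u NOR r = False NOR True = False
r NOR s = True NOR False = False
NOT (r NOR s) = NOT False = True
(u NOR r) NOR NOT (r NOR s) = False NOR True = False
s NOR r = False NOR True = False
r XOR (s NOR r) = True XOR False = True
(r XOR (s NOR r)) IFF u = True IFF False = False
q XOR ((r XOR (s NOR r)) IFF u) = False XOR False = False
q NOR (q XOR ((r XOR (s NOR r)) IFF u)) = False NOR False = True
(q NOR (q XOR ((r XOR (s NOR r)) IFF u))) IFF q = True IFF False = False
s NOR ((q NOR (q XOR ((r XOR (s NOR r)) IFF u))) IFF q) = False NOR False = True
((u NOR r) NOR NOT (r NOR s)) NOR (s NOR ((q NOR (q XOR ((r XOR (s NOR r)) IFF u))) IFF q)) = False NOR True = False
NOT (((u NOR r) NOR NOT (r NOR s)) NOR (s NOR ((q NOR (q XOR ((r XOR (s NOR r)) IFF u))) IFF q))) = NOT False = True
u IFF r = False IFF True = False
(u IFF r) NOR q = False NOR False = True
NOT (((u NOR r) NOR NOT (r NOR s)) NOR (s NOR ((q NOR (q XOR ((r XOR (s NOR r)) IFF u))) IFF q))) IFF ((u IFF r) NOR q) = True IFF True = True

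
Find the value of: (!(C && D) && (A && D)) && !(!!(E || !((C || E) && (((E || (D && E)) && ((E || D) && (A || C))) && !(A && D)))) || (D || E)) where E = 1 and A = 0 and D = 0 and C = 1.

0

Substituting E=1, A=0, D=0, C=1:
C && D = 1 && 0 = 0
!(C && D) = !0 = 1
A && D = 0 && 0 = 0
!(C && D) && (A && D) = 1 && 0 = 0
C || E = 1 || 1 = 1
D && E = 0 && 1 = 0
E || (D && E) = 1 || 0 = 1
E || D = 1 || 0 = 1
A || C = 0 || 1 = 1
(E || D) && (A || C) = 1 && 1 = 1
(E || (D && E)) && ((E || D) && (A || C)) = 1 && 1 = 1
A && D = 0 && 0 = 0
!(A && D) = !0 = 1
((E || (D && E)) && ((E || D) && (A || C))) && !(A && D) = 1 && 1 = 1
(C || E) && (((E || (D && E)) && ((E || D) && (A || C))) && !(A && D)) = 1 && 1 = 1
!((C || E) && (((E || (D && E)) && ((E || D) && (A || C))) && !(A && D))) = !1 = 0
E || !((C || E) && (((E || (D && E)) && ((E || D) && (A || C))) && !(A && D))) = 1 || 0 = 1
!(E || !((C || E) && (((E || (D && E)) && ((E || D) && (A || C))) && !(A && D)))) = !1 = 0
!!(E || !((C || E) && (((E || (D && E)) && ((E || D) && (A || C))) && !(A && D)))) = !0 = 1
D || E = 0 || 1 = 1
!!(E || !((C || E) && (((E || (D && E)) && ((E || D) && (A || C))) && !(A && D)))) || (D || E) = 1 || 1 = 1
!(!!(E || !((C || E) && (((E || (D && E)) && ((E || D) && (A || C))) && !(A && D)))) || (D || E)) = !1 = 0
(!(C && D) && (A && D)) && !(!!(E || !((C || E) && (((E || (D && E)) && ((E || D) && (A || C))) && !(A && D)))) || (D || E)) = 0 && 0 = 0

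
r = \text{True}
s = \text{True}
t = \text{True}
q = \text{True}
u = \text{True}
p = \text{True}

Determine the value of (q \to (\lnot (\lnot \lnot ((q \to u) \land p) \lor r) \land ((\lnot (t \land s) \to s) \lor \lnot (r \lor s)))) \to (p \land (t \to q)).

\text{True}

Substituting r=\text{True}, s=\text{True}, t=\text{True}, q=\text{True}, u=\text{True}, p=\text{True}:
q \to u = \text{True} \to \text{True} = \text{True}
(q \to u) \land p = \text{True} \land \text{True} = \text{True}
\lnot ((q \to u) \land p) = \lnot \text{True} = \text{False}
\lnot \lnot ((q \to u) \land p) = \lnot \text{False} = \text{True}
\lnot \lnot ((q \to u) \land p) \lor r = \text{True} \lor \text{True} = \text{True}
\lnot (\lnot \lnot ((q \to u) \land p) \lor r) = \lnot \text{True} = \text{False}
t \land s = \text{True} \land \text{True} = \text{True}
\lnot (t \land s) = \lnot \text{True} = \text{False}
\lnot (t \land s) \to s = \text{False} \to \text{True} = \text{True}
r \lor s = \text{True} \lor \text{True} = \text{True}
\lnot (r \lor s) = \lnot \text{True} = \text{False}
(\lnot (t \land s) \to s) \lor \lnot (r \lor s) = \text{True} \lor \text{False} = \text{True}
\lnot (\lnot \lnot ((q \to u) \land p) \lor r) \land ((\lnot (t \land s) \to s) \lor \lnot (r \lor s)) = \text{False} \land \text{True} = \text{False}
q \to (\lnot (\lnot \lnot ((q \to u) \land p) \lor r) \land ((\lnot (t \land s) \to s) \lor \lnot (r \lor s))) = \text{True} \to \text{False} = \text{False}
t \to q = \text{True} \to \text{True} = \text{True}
p \land (t \to q) = \text{True} \land \text{True} = \text{True}
(q \to (\lnot (\lnot \lnot ((q \to u) \land p) \lor r) \land ((\lnot (t \land s) \to s) \lor \lnot (r \lor s)))) \to (p \land (t \to q)) = \text{False} \to \text{True} = \text{True}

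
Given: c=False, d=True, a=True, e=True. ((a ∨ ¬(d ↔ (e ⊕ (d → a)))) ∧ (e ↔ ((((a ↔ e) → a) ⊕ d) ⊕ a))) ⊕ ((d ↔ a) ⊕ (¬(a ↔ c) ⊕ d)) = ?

Substituting c=False, d=True, a=True, e=True:
d → a = True → True = True
e ⊕ (d → a) = True ⊕ True = False
d ↔ (e ⊕ (d → a)) = True ↔ False = False
¬(d ↔ (e ⊕ (d → a))) = ¬False = True
a ∨ ¬(d ↔ (e ⊕ (d → a))) = True ∨ True = True
a ↔ e = True ↔ True = True
(a ↔ e) → a = True → True = True
((a ↔ e) → a) ⊕ d = True ⊕ True = False
(((a ↔ e) → a) ⊕ d) ⊕ a = False ⊕ True = True
e ↔ ((((a ↔ e) → a) ⊕ d) ⊕ a) = True ↔ True = True
(a ∨ ¬(d ↔ (e ⊕ (d → a)))) ∧ (e ↔ ((((a ↔ e) → a) ⊕ d) ⊕ a)) = True ∧ True = True
d ↔ a = True ↔ True = True
a ↔ c = True ↔ False = False
¬(a ↔ c) = ¬False = True
¬(a ↔ c) ⊕ d = True ⊕ True = False
(d ↔ a) ⊕ (¬(a ↔ c) ⊕ d) = True ⊕ False = True
((a ∨ ¬(d ↔ (e ⊕ (d → a)))) ∧ (e ↔ ((((a ↔ e) → a) ⊕ d) ⊕ a))) ⊕ ((d ↔ a) ⊕ (¬(a ↔ c) ⊕ d)) = True ⊕ True = False

False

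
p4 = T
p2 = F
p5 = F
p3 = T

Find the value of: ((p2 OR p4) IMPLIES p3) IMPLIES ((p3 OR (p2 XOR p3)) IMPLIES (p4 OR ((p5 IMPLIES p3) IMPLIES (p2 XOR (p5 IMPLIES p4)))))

Substituting p4=T, p2=F, p5=F, p3=T:
p2 OR p4 = F OR T = T
(p2 OR p4) IMPLIES p3 = T IMPLIES T = T
p2 XOR p3 = F XOR T = T
p3 OR (p2 XOR p3) = T OR T = T
p5 IMPLIES p3 = F IMPLIES T = T
p5 IMPLIES p4 = F IMPLIES T = T
p2 XOR (p5 IMPLIES p4) = F XOR T = T
(p5 IMPLIES p3) IMPLIES (p2 XOR (p5 IMPLIES p4)) = T IMPLIES T = T
p4 OR ((p5 IMPLIES p3) IMPLIES (p2 XOR (p5 IMPLIES p4))) = T OR T = T
(p3 OR (p2 XOR p3)) IMPLIES (p4 OR ((p5 IMPLIES p3) IMPLIES (p2 XOR (p5 IMPLIES p4)))) = T IMPLIES T = T
((p2 OR p4) IMPLIES p3) IMPLIES ((p3 OR (p2 XOR p3)) IMPLIES (p4 OR ((p5 IMPLIES p3) IMPLIES (p2 XOR (p5 IMPLIES p4))))) = T IMPLIES T = T

T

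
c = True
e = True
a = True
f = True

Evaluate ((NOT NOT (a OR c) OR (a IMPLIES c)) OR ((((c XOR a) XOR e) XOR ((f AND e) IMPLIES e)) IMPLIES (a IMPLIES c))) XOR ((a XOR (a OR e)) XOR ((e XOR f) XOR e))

a OR c = True OR True = True
NOT (a OR c) = NOT True = False
NOT NOT (a OR c) = NOT False = True
a IMPLIES c = True IMPLIES True = True
NOT NOT (a OR c) OR (a IMPLIES c) = True OR True = True
c XOR a = True XOR True = False
(c XOR a) XOR e = False XOR True = True
f AND e = True AND True = True
(f AND e) IMPLIES e = True IMPLIES True = True
((c XOR a) XOR e) XOR ((f AND e) IMPLIES e) = True XOR True = False
a IMPLIES c = True IMPLIES True = True
(((c XOR a) XOR e) XOR ((f AND e) IMPLIES e)) IMPLIES (a IMPLIES c) = False IMPLIES True = True
(NOT NOT (a OR c) OR (a IMPLIES c)) OR ((((c XOR a) XOR e) XOR ((f AND e) IMPLIES e)) IMPLIES (a IMPLIES c)) = True OR True = True
a OR e = True OR True = True
a XOR (a OR e) = True XOR True = False
e XOR f = True XOR True = False
(e XOR f) XOR e = False XOR True = True
(a XOR (a OR e)) XOR ((e XOR f) XOR e) = False XOR True = True
((NOT NOT (a OR c) OR (a IMPLIES c)) OR ((((c XOR a) XOR e) XOR ((f AND e) IMPLIES e)) IMPLIES (a IMPLIES c))) XOR ((a XOR (a OR e)) XOR ((e XOR f) XOR e)) = True XOR True = False

False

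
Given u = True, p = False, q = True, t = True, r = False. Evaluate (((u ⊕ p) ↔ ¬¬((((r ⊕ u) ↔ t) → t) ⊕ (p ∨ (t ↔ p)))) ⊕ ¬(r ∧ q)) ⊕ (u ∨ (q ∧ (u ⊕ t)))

Substituting u=True, p=False, q=True, t=True, r=False:
u ⊕ p = True ⊕ False = True
r ⊕ u = False ⊕ True = True
(r ⊕ u) ↔ t = True ↔ True = True
((r ⊕ u) ↔ t) → t = True → True = True
t ↔ p = True ↔ False = False
p ∨ (t ↔ p) = False ∨ False = False
(((r ⊕ u) ↔ t) → t) ⊕ (p ∨ (t ↔ p)) = True ⊕ False = True
¬((((r ⊕ u) ↔ t) → t) ⊕ (p ∨ (t ↔ p))) = ¬True = False
¬¬((((r ⊕ u) ↔ t) → t) ⊕ (p ∨ (t ↔ p))) = ¬False = True
(u ⊕ p) ↔ ¬¬((((r ⊕ u) ↔ t) → t) ⊕ (p ∨ (t ↔ p))) = True ↔ True = True
r ∧ q = False ∧ True = False
¬(r ∧ q) = ¬False = True
((u ⊕ p) ↔ ¬¬((((r ⊕ u) ↔ t) → t) ⊕ (p ∨ (t ↔ p)))) ⊕ ¬(r ∧ q) = True ⊕ True = False
u ⊕ t = True ⊕ True = False
q ∧ (u ⊕ t) = True ∧ False = False
u ∨ (q ∧ (u ⊕ t)) = True ∨ False = True
(((u ⊕ p) ↔ ¬¬((((r ⊕ u) ↔ t) → t) ⊕ (p ∨ (t ↔ p)))) ⊕ ¬(r ∧ q)) ⊕ (u ∨ (q ∧ (u ⊕ t))) = False ⊕ True = True

True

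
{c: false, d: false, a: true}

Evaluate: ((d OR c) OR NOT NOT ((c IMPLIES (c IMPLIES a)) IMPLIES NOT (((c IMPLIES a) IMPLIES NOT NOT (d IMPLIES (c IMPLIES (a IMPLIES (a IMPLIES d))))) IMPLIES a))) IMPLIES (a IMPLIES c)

Substituting c=false, d=false, a=true:
d OR c = false OR false = false
c IMPLIES a = false IMPLIES true = true
c IMPLIES (c IMPLIES a) = false IMPLIES true = true
c IMPLIES a = false IMPLIES true = true
a IMPLIES d = true IMPLIES false = false
a IMPLIES (a IMPLIES d) = true IMPLIES false = false
c IMPLIES (a IMPLIES (a IMPLIES d)) = false IMPLIES false = true
d IMPLIES (c IMPLIES (a IMPLIES (a IMPLIES d))) = false IMPLIES true = true
NOT (d IMPLIES (c IMPLIES (a IMPLIES (a IMPLIES d)))) = NOT true = false
NOT NOT (d IMPLIES (c IMPLIES (a IMPLIES (a IMPLIES d)))) = NOT false = true
(c IMPLIES a) IMPLIES NOT NOT (d IMPLIES (c IMPLIES (a IMPLIES (a IMPLIES d)))) = true IMPLIES true = true
((c IMPLIES a) IMPLIES NOT NOT (d IMPLIES (c IMPLIES (a IMPLIES (a IMPLIES d))))) IMPLIES a = true IMPLIES true = true
NOT (((c IMPLIES a) IMPLIES NOT NOT (d IMPLIES (c IMPLIES (a IMPLIES (a IMPLIES d))))) IMPLIES a) = NOT true = false
(c IMPLIES (c IMPLIES a)) IMPLIES NOT (((c IMPLIES a) IMPLIES NOT NOT (d IMPLIES (c IMPLIES (a IMPLIES (a IMPLIES d))))) IMPLIES a) = true IMPLIES false = false
NOT ((c IMPLIES (c IMPLIES a)) IMPLIES NOT (((c IMPLIES a) IMPLIES NOT NOT (d IMPLIES (c IMPLIES (a IMPLIES (a IMPLIES d))))) IMPLIES a)) = NOT false = true
NOT NOT ((c IMPLIES (c IMPLIES a)) IMPLIES NOT (((c IMPLIES a) IMPLIES NOT NOT (d IMPLIES (c IMPLIES (a IMPLIES (a IMPLIES d))))) IMPLIES a)) = NOT true = false
(d OR c) OR NOT NOT ((c IMPLIES (c IMPLIES a)) IMPLIES NOT (((c IMPLIES a) IMPLIES NOT NOT (d IMPLIES (c IMPLIES (a IMPLIES (a IMPLIES d))))) IMPLIES a)) = false OR false = false
a IMPLIES c = true IMPLIES false = false
((d OR c) OR NOT NOT ((c IMPLIES (c IMPLIES a)) IMPLIES NOT (((c IMPLIES a) IMPLIES NOT NOT (d IMPLIES (c IMPLIES (a IMPLIES (a IMPLIES d))))) IMPLIES a))) IMPLIES (a IMPLIES c) = false IMPLIES false = true

true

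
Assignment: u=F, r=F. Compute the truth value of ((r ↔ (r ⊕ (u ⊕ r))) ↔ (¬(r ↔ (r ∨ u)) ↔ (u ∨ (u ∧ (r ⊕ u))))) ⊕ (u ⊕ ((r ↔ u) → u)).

u ⊕ r = F ⊕ F = F
r ⊕ (u ⊕ r) = F ⊕ F = F
r ↔ (r ⊕ (u ⊕ r)) = F ↔ F = T
r ∨ u = F ∨ F = F
r ↔ (r ∨ u) = F ↔ F = T
¬(r ↔ (r ∨ u)) = ¬T = F
r ⊕ u = F ⊕ F = F
u ∧ (r ⊕ u) = F ∧ F = F
u ∨ (u ∧ (r ⊕ u)) = F ∨ F = F
¬(r ↔ (r ∨ u)) ↔ (u ∨ (u ∧ (r ⊕ u))) = F ↔ F = T
(r ↔ (r ⊕ (u ⊕ r))) ↔ (¬(r ↔ (r ∨ u)) ↔ (u ∨ (u ∧ (r ⊕ u)))) = T ↔ T = T
r ↔ u = F ↔ F = T
(r ↔ u) → u = T → F = F
u ⊕ ((r ↔ u) → u) = F ⊕ F = F
((r ↔ (r ⊕ (u ⊕ r))) ↔ (¬(r ↔ (r ∨ u)) ↔ (u ∨ (u ∧ (r ⊕ u))))) ⊕ (u ⊕ ((r ↔ u) → u)) = T ⊕ F = T

T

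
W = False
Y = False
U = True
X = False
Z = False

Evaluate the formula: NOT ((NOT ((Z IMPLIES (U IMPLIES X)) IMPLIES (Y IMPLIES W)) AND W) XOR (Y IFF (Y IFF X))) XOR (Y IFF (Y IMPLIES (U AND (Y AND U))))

True

U IMPLIES X = True IMPLIES False = False
Z IMPLIES (U IMPLIES X) = False IMPLIES False = True
Y IMPLIES W = False IMPLIES False = True
(Z IMPLIES (U IMPLIES X)) IMPLIES (Y IMPLIES W) = True IMPLIES True = True
NOT ((Z IMPLIES (U IMPLIES X)) IMPLIES (Y IMPLIES W)) = NOT True = False
NOT ((Z IMPLIES (U IMPLIES X)) IMPLIES (Y IMPLIES W)) AND W = False AND False = False
Y IFF X = False IFF False = True
Y IFF (Y IFF X) = False IFF True = False
(NOT ((Z IMPLIES (U IMPLIES X)) IMPLIES (Y IMPLIES W)) AND W) XOR (Y IFF (Y IFF X)) = False XOR False = False
NOT ((NOT ((Z IMPLIES (U IMPLIES X)) IMPLIES (Y IMPLIES W)) AND W) XOR (Y IFF (Y IFF X))) = NOT False = True
Y AND U = False AND True = False
U AND (Y AND U) = True AND False = False
Y IMPLIES (U AND (Y AND U)) = False IMPLIES False = True
Y IFF (Y IMPLIES (U AND (Y AND U))) = False IFF True = False
NOT ((NOT ((Z IMPLIES (U IMPLIES X)) IMPLIES (Y IMPLIES W)) AND W) XOR (Y IFF (Y IFF X))) XOR (Y IFF (Y IMPLIES (U AND (Y AND U)))) = True XOR False = True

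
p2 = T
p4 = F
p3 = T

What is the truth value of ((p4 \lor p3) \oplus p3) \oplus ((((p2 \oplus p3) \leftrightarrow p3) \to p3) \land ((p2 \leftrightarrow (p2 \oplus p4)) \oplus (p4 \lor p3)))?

F

p4 \lor p3 = F \lor T = T
(p4 \lor p3) \oplus p3 = T \oplus T = F
p2 \oplus p3 = T \oplus T = F
(p2 \oplus p3) \leftrightarrow p3 = F \leftrightarrow T = F
((p2 \oplus p3) \leftrightarrow p3) \to p3 = F \to T = T
p2 \oplus p4 = T \oplus F = T
p2 \leftrightarrow (p2 \oplus p4) = T \leftrightarrow T = T
p4 \lor p3 = F \lor T = T
(p2 \leftrightarrow (p2 \oplus p4)) \oplus (p4 \lor p3) = T \oplus T = F
(((p2 \oplus p3) \leftrightarrow p3) \to p3) \land ((p2 \leftrightarrow (p2 \oplus p4)) \oplus (p4 \lor p3)) = T \land F = F
((p4 \lor p3) \oplus p3) \oplus ((((p2 \oplus p3) \leftrightarrow p3) \to p3) \land ((p2 \leftrightarrow (p2 \oplus p4)) \oplus (p4 \lor p3))) = F \oplus F = F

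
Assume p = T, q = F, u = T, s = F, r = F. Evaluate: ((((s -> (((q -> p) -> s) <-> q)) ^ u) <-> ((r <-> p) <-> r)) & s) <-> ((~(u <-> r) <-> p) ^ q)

q -> p = F -> T = T
(q -> p) -> s = T -> F = F
((q -> p) -> s) <-> q = F <-> F = T
s -> (((q -> p) -> s) <-> q) = F -> T = T
(s -> (((q -> p) -> s) <-> q)) ^ u = T ^ T = F
r <-> p = F <-> T = F
(r <-> p) <-> r = F <-> F = T
((s -> (((q -> p) -> s) <-> q)) ^ u) <-> ((r <-> p) <-> r) = F <-> T = F
(((s -> (((q -> p) -> s) <-> q)) ^ u) <-> ((r <-> p) <-> r)) & s = F & F = F
u <-> r = T <-> F = F
~(u <-> r) = ~F = T
~(u <-> r) <-> p = T <-> T = T
(~(u <-> r) <-> p) ^ q = T ^ F = T
((((s -> (((q -> p) -> s) <-> q)) ^ u) <-> ((r <-> p) <-> r)) & s) <-> ((~(u <-> r) <-> p) ^ q) = F <-> T = F

F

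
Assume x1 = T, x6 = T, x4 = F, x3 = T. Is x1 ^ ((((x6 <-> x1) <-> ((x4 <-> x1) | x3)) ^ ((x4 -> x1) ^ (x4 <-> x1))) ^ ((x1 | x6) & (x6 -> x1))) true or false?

x6 <-> x1 = T <-> T = T
x4 <-> x1 = F <-> T = F
(x4 <-> x1) | x3 = F | T = T
(x6 <-> x1) <-> ((x4 <-> x1) | x3) = T <-> T = T
x4 -> x1 = F -> T = T
x4 <-> x1 = F <-> T = F
(x4 -> x1) ^ (x4 <-> x1) = T ^ F = T
((x6 <-> x1) <-> ((x4 <-> x1) | x3)) ^ ((x4 -> x1) ^ (x4 <-> x1)) = T ^ T = F
x1 | x6 = T | T = T
x6 -> x1 = T -> T = T
(x1 | x6) & (x6 -> x1) = T & T = T
(((x6 <-> x1) <-> ((x4 <-> x1) | x3)) ^ ((x4 -> x1) ^ (x4 <-> x1))) ^ ((x1 | x6) & (x6 -> x1)) = F ^ T = T
x1 ^ ((((x6 <-> x1) <-> ((x4 <-> x1) | x3)) ^ ((x4 -> x1) ^ (x4 <-> x1))) ^ ((x1 | x6) & (x6 -> x1))) = T ^ T = F

F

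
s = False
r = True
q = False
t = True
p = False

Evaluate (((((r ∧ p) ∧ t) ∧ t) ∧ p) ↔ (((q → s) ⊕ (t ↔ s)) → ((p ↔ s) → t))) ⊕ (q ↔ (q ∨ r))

False

r ∧ p = True ∧ False = False
(r ∧ p) ∧ t = False ∧ True = False
((r ∧ p) ∧ t) ∧ t = False ∧ True = False
(((r ∧ p) ∧ t) ∧ t) ∧ p = False ∧ False = False
q → s = False → False = True
t ↔ s = True ↔ False = False
(q → s) ⊕ (t ↔ s) = True ⊕ False = True
p ↔ s = False ↔ False = True
(p ↔ s) → t = True → True = True
((q → s) ⊕ (t ↔ s)) → ((p ↔ s) → t) = True → True = True
((((r ∧ p) ∧ t) ∧ t) ∧ p) ↔ (((q → s) ⊕ (t ↔ s)) → ((p ↔ s) → t)) = False ↔ True = False
q ∨ r = False ∨ True = True
q ↔ (q ∨ r) = False ↔ True = False
(((((r ∧ p) ∧ t) ∧ t) ∧ p) ↔ (((q → s) ⊕ (t ↔ s)) → ((p ↔ s) → t))) ⊕ (q ↔ (q ∨ r)) = False ⊕ False = False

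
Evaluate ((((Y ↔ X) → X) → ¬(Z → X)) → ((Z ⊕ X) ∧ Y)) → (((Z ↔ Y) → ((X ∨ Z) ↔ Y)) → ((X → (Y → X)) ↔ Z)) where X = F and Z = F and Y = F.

T

Y ↔ X = F ↔ F = T
(Y ↔ X) → X = T → F = F
Z → X = F → F = T
¬(Z → X) = ¬T = F
((Y ↔ X) → X) → ¬(Z → X) = F → F = T
Z ⊕ X = F ⊕ F = F
(Z ⊕ X) ∧ Y = F ∧ F = F
(((Y ↔ X) → X) → ¬(Z → X)) → ((Z ⊕ X) ∧ Y) = T → F = F
Z ↔ Y = F ↔ F = T
X ∨ Z = F ∨ F = F
(X ∨ Z) ↔ Y = F ↔ F = T
(Z ↔ Y) → ((X ∨ Z) ↔ Y) = T → T = T
Y → X = F → F = T
X → (Y → X) = F → T = T
(X → (Y → X)) ↔ Z = T ↔ F = F
((Z ↔ Y) → ((X ∨ Z) ↔ Y)) → ((X → (Y → X)) ↔ Z) = T → F = F
((((Y ↔ X) → X) → ¬(Z → X)) → ((Z ⊕ X) ∧ Y)) → (((Z ↔ Y) → ((X ∨ Z) ↔ Y)) → ((X → (Y → X)) ↔ Z)) = F → F = T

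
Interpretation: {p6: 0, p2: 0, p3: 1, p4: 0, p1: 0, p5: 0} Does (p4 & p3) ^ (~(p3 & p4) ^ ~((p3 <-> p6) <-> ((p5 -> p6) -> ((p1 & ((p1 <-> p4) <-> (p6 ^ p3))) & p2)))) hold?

p4 & p3 = 0 & 1 = 0
p3 & p4 = 1 & 0 = 0
~(p3 & p4) = ~0 = 1
p3 <-> p6 = 1 <-> 0 = 0
p5 -> p6 = 0 -> 0 = 1
p1 <-> p4 = 0 <-> 0 = 1
p6 ^ p3 = 0 ^ 1 = 1
(p1 <-> p4) <-> (p6 ^ p3) = 1 <-> 1 = 1
p1 & ((p1 <-> p4) <-> (p6 ^ p3)) = 0 & 1 = 0
(p1 & ((p1 <-> p4) <-> (p6 ^ p3))) & p2 = 0 & 0 = 0
(p5 -> p6) -> ((p1 & ((p1 <-> p4) <-> (p6 ^ p3))) & p2) = 1 -> 0 = 0
(p3 <-> p6) <-> ((p5 -> p6) -> ((p1 & ((p1 <-> p4) <-> (p6 ^ p3))) & p2)) = 0 <-> 0 = 1
~((p3 <-> p6) <-> ((p5 -> p6) -> ((p1 & ((p1 <-> p4) <-> (p6 ^ p3))) & p2))) = ~1 = 0
~(p3 & p4) ^ ~((p3 <-> p6) <-> ((p5 -> p6) -> ((p1 & ((p1 <-> p4) <-> (p6 ^ p3))) & p2))) = 1 ^ 0 = 1
(p4 & p3) ^ (~(p3 & p4) ^ ~((p3 <-> p6) <-> ((p5 -> p6) -> ((p1 & ((p1 <-> p4) <-> (p6 ^ p3))) & p2)))) = 0 ^ 1 = 1

1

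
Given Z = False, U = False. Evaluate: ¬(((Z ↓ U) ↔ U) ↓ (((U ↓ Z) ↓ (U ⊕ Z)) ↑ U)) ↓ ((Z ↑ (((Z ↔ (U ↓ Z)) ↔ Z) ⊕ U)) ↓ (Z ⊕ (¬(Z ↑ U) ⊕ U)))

False

Z ↓ U = False ↓ False = True
(Z ↓ U) ↔ U = True ↔ False = False
U ↓ Z = False ↓ False = True
U ⊕ Z = False ⊕ False = False
(U ↓ Z) ↓ (U ⊕ Z) = True ↓ False = False
((U ↓ Z) ↓ (U ⊕ Z)) ↑ U = False ↑ False = True
((Z ↓ U) ↔ U) ↓ (((U ↓ Z) ↓ (U ⊕ Z)) ↑ U) = False ↓ True = False
¬(((Z ↓ U) ↔ U) ↓ (((U ↓ Z) ↓ (U ⊕ Z)) ↑ U)) = ¬False = True
U ↓ Z = False ↓ False = True
Z ↔ (U ↓ Z) = False ↔ True = False
(Z ↔ (U ↓ Z)) ↔ Z = False ↔ False = True
((Z ↔ (U ↓ Z)) ↔ Z) ⊕ U = True ⊕ False = True
Z ↑ (((Z ↔ (U ↓ Z)) ↔ Z) ⊕ U) = False ↑ True = True
Z ↑ U = False ↑ False = True
¬(Z ↑ U) = ¬True = False
¬(Z ↑ U) ⊕ U = False ⊕ False = False
Z ⊕ (¬(Z ↑ U) ⊕ U) = False ⊕ False = False
(Z ↑ (((Z ↔ (U ↓ Z)) ↔ Z) ⊕ U)) ↓ (Z ⊕ (¬(Z ↑ U) ⊕ U)) = True ↓ False = False
¬(((Z ↓ U) ↔ U) ↓ (((U ↓ Z) ↓ (U ⊕ Z)) ↑ U)) ↓ ((Z ↑ (((Z ↔ (U ↓ Z)) ↔ Z) ⊕ U)) ↓ (Z ⊕ (¬(Z ↑ U) ⊕ U))) = True ↓ False = False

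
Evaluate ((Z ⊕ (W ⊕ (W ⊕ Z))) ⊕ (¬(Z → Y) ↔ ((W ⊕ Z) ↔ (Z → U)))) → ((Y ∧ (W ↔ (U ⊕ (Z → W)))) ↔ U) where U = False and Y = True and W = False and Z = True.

False

Substituting U=False, Y=True, W=False, Z=True:
W ⊕ Z = False ⊕ True = True
W ⊕ (W ⊕ Z) = False ⊕ True = True
Z ⊕ (W ⊕ (W ⊕ Z)) = True ⊕ True = False
Z → Y = True → True = True
¬(Z → Y) = ¬True = False
W ⊕ Z = False ⊕ True = True
Z → U = True → False = False
(W ⊕ Z) ↔ (Z → U) = True ↔ False = False
¬(Z → Y) ↔ ((W ⊕ Z) ↔ (Z → U)) = False ↔ False = True
(Z ⊕ (W ⊕ (W ⊕ Z))) ⊕ (¬(Z → Y) ↔ ((W ⊕ Z) ↔ (Z → U))) = False ⊕ True = True
Z → W = True → False = False
U ⊕ (Z → W) = False ⊕ False = False
W ↔ (U ⊕ (Z → W)) = False ↔ False = True
Y ∧ (W ↔ (U ⊕ (Z → W))) = True ∧ True = True
(Y ∧ (W ↔ (U ⊕ (Z → W)))) ↔ U = True ↔ False = False
((Z ⊕ (W ⊕ (W ⊕ Z))) ⊕ (¬(Z → Y) ↔ ((W ⊕ Z) ↔ (Z → U)))) → ((Y ∧ (W ↔ (U ⊕ (Z → W)))) ↔ U) = True → False = False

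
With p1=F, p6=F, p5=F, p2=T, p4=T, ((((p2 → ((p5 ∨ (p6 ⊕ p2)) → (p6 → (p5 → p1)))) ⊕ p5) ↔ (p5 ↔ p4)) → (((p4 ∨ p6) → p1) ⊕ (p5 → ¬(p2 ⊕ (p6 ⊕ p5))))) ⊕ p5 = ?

T

Substituting p1=F, p6=F, p5=F, p2=T, p4=T:
p6 ⊕ p2 = F ⊕ T = T
p5 ∨ (p6 ⊕ p2) = F ∨ T = T
p5 → p1 = F → F = T
p6 → (p5 → p1) = F → T = T
(p5 ∨ (p6 ⊕ p2)) → (p6 → (p5 → p1)) = T → T = T
p2 → ((p5 ∨ (p6 ⊕ p2)) → (p6 → (p5 → p1))) = T → T = T
(p2 → ((p5 ∨ (p6 ⊕ p2)) → (p6 → (p5 → p1)))) ⊕ p5 = T ⊕ F = T
p5 ↔ p4 = F ↔ T = F
((p2 → ((p5 ∨ (p6 ⊕ p2)) → (p6 → (p5 → p1)))) ⊕ p5) ↔ (p5 ↔ p4) = T ↔ F = F
p4 ∨ p6 = T ∨ F = T
(p4 ∨ p6) → p1 = T → F = F
p6 ⊕ p5 = F ⊕ F = F
p2 ⊕ (p6 ⊕ p5) = T ⊕ F = T
¬(p2 ⊕ (p6 ⊕ p5)) = ¬T = F
p5 → ¬(p2 ⊕ (p6 ⊕ p5)) = F → F = T
((p4 ∨ p6) → p1) ⊕ (p5 → ¬(p2 ⊕ (p6 ⊕ p5))) = F ⊕ T = T
(((p2 → ((p5 ∨ (p6 ⊕ p2)) → (p6 → (p5 → p1)))) ⊕ p5) ↔ (p5 ↔ p4)) → (((p4 ∨ p6) → p1) ⊕ (p5 → ¬(p2 ⊕ (p6 ⊕ p5)))) = F → T = T
((((p2 → ((p5 ∨ (p6 ⊕ p2)) → (p6 → (p5 → p1)))) ⊕ p5) ↔ (p5 ↔ p4)) → (((p4 ∨ p6) → p1) ⊕ (p5 → ¬(p2 ⊕ (p6 ⊕ p5))))) ⊕ p5 = T ⊕ F = T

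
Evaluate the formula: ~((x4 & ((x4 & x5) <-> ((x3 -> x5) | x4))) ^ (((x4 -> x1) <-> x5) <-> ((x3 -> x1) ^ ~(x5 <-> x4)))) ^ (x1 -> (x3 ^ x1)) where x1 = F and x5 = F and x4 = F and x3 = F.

x4 & x5 = F & F = F
x3 -> x5 = F -> F = T
(x3 -> x5) | x4 = T | F = T
(x4 & x5) <-> ((x3 -> x5) | x4) = F <-> T = F
x4 & ((x4 & x5) <-> ((x3 -> x5) | x4)) = F & F = F
x4 -> x1 = F -> F = T
(x4 -> x1) <-> x5 = T <-> F = F
x3 -> x1 = F -> F = T
x5 <-> x4 = F <-> F = T
~(x5 <-> x4) = ~T = F
(x3 -> x1) ^ ~(x5 <-> x4) = T ^ F = T
((x4 -> x1) <-> x5) <-> ((x3 -> x1) ^ ~(x5 <-> x4)) = F <-> T = F
(x4 & ((x4 & x5) <-> ((x3 -> x5) | x4))) ^ (((x4 -> x1) <-> x5) <-> ((x3 -> x1) ^ ~(x5 <-> x4))) = F ^ F = F
~((x4 & ((x4 & x5) <-> ((x3 -> x5) | x4))) ^ (((x4 -> x1) <-> x5) <-> ((x3 -> x1) ^ ~(x5 <-> x4)))) = ~F = T
x3 ^ x1 = F ^ F = F
x1 -> (x3 ^ x1) = F -> F = T
~((x4 & ((x4 & x5) <-> ((x3 -> x5) | x4))) ^ (((x4 -> x1) <-> x5) <-> ((x3 -> x1) ^ ~(x5 <-> x4)))) ^ (x1 -> (x3 ^ x1)) = T ^ T = F

F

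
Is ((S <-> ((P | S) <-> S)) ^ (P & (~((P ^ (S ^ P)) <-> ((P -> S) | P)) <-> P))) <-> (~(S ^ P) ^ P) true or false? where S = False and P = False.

False

Substituting S=False, P=False:
P | S = False | False = False
(P | S) <-> S = False <-> False = True
S <-> ((P | S) <-> S) = False <-> True = False
S ^ P = False ^ False = False
P ^ (S ^ P) = False ^ False = False
P -> S = False -> False = True
(P -> S) | P = True | False = True
(P ^ (S ^ P)) <-> ((P -> S) | P) = False <-> True = False
~((P ^ (S ^ P)) <-> ((P -> S) | P)) = ~False = True
~((P ^ (S ^ P)) <-> ((P -> S) | P)) <-> P = True <-> False = False
P & (~((P ^ (S ^ P)) <-> ((P -> S) | P)) <-> P) = False & False = False
(S <-> ((P | S) <-> S)) ^ (P & (~((P ^ (S ^ P)) <-> ((P -> S) | P)) <-> P)) = False ^ False = False
S ^ P = False ^ False = False
~(S ^ P) = ~False = True
~(S ^ P) ^ P = True ^ False = True
((S <-> ((P | S) <-> S)) ^ (P & (~((P ^ (S ^ P)) <-> ((P -> S) | P)) <-> P))) <-> (~(S ^ P) ^ P) = False <-> True = False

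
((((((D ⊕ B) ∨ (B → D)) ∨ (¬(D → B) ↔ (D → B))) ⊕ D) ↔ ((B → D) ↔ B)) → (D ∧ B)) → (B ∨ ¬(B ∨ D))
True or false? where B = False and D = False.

D ⊕ B = False ⊕ False = False
B → D = False → False = True
(D ⊕ B) ∨ (B → D) = False ∨ True = True
D → B = False → False = True
¬(D → B) = ¬True = False
D → B = False → False = True
¬(D → B) ↔ (D → B) = False ↔ True = False
((D ⊕ B) ∨ (B → D)) ∨ (¬(D → B) ↔ (D → B)) = True ∨ False = True
(((D ⊕ B) ∨ (B → D)) ∨ (¬(D → B) ↔ (D → B))) ⊕ D = True ⊕ False = True
B → D = False → False = True
(B → D) ↔ B = True ↔ False = False
((((D ⊕ B) ∨ (B → D)) ∨ (¬(D → B) ↔ (D → B))) ⊕ D) ↔ ((B → D) ↔ B) = True ↔ False = False
D ∧ B = False ∧ False = False
(((((D ⊕ B) ∨ (B → D)) ∨ (¬(D → B) ↔ (D → B))) ⊕ D) ↔ ((B → D) ↔ B)) → (D ∧ B) = False → False = True
B ∨ D = False ∨ False = False
¬(B ∨ D) = ¬False = True
B ∨ ¬(B ∨ D) = False ∨ True = True
((((((D ⊕ B) ∨ (B → D)) ∨ (¬(D → B) ↔ (D → B))) ⊕ D) ↔ ((B → D) ↔ B)) → (D ∧ B)) → (B ∨ ¬(B ∨ D)) = True → True = True

True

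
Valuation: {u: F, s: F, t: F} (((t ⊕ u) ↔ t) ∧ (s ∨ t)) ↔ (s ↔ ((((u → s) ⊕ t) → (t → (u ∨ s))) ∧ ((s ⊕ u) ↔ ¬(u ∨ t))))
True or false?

F

Substituting u=F, s=F, t=F:
t ⊕ u = F ⊕ F = F
(t ⊕ u) ↔ t = F ↔ F = T
s ∨ t = F ∨ F = F
((t ⊕ u) ↔ t) ∧ (s ∨ t) = T ∧ F = F
u → s = F → F = T
(u → s) ⊕ t = T ⊕ F = T
u ∨ s = F ∨ F = F
t → (u ∨ s) = F → F = T
((u → s) ⊕ t) → (t → (u ∨ s)) = T → T = T
s ⊕ u = F ⊕ F = F
u ∨ t = F ∨ F = F
¬(u ∨ t) = ¬F = T
(s ⊕ u) ↔ ¬(u ∨ t) = F ↔ T = F
(((u → s) ⊕ t) → (t → (u ∨ s))) ∧ ((s ⊕ u) ↔ ¬(u ∨ t)) = T ∧ F = F
s ↔ ((((u → s) ⊕ t) → (t → (u ∨ s))) ∧ ((s ⊕ u) ↔ ¬(u ∨ t))) = F ↔ F = T
(((t ⊕ u) ↔ t) ∧ (s ∨ t)) ↔ (s ↔ ((((u → s) ⊕ t) → (t → (u ∨ s))) ∧ ((s ⊕ u) ↔ ¬(u ∨ t)))) = F ↔ T = F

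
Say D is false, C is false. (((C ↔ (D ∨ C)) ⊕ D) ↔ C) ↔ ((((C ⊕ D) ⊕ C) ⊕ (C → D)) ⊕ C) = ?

False

Substituting D=False, C=False:
D ∨ C = False ∨ False = False
C ↔ (D ∨ C) = False ↔ False = True
(C ↔ (D ∨ C)) ⊕ D = True ⊕ False = True
((C ↔ (D ∨ C)) ⊕ D) ↔ C = True ↔ False = False
C ⊕ D = False ⊕ False = False
(C ⊕ D) ⊕ C = False ⊕ False = False
C → D = False → False = True
((C ⊕ D) ⊕ C) ⊕ (C → D) = False ⊕ True = True
(((C ⊕ D) ⊕ C) ⊕ (C → D)) ⊕ C = True ⊕ False = True
(((C ↔ (D ∨ C)) ⊕ D) ↔ C) ↔ ((((C ⊕ D) ⊕ C) ⊕ (C → D)) ⊕ C) = False ↔ True = False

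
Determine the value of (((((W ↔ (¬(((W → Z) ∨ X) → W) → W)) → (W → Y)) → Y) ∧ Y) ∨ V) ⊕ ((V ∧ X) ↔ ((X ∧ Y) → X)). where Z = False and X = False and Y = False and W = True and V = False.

False

Substituting Z=False, X=False, Y=False, W=True, V=False:
W → Z = True → False = False
(W → Z) ∨ X = False ∨ False = False
((W → Z) ∨ X) → W = False → True = True
¬(((W → Z) ∨ X) → W) = ¬True = False
¬(((W → Z) ∨ X) → W) → W = False → True = True
W ↔ (¬(((W → Z) ∨ X) → W) → W) = True ↔ True = True
W → Y = True → False = False
(W ↔ (¬(((W → Z) ∨ X) → W) → W)) → (W → Y) = True → False = False
((W ↔ (¬(((W → Z) ∨ X) → W) → W)) → (W → Y)) → Y = False → False = True
(((W ↔ (¬(((W → Z) ∨ X) → W) → W)) → (W → Y)) → Y) ∧ Y = True ∧ False = False
((((W ↔ (¬(((W → Z) ∨ X) → W) → W)) → (W → Y)) → Y) ∧ Y) ∨ V = False ∨ False = False
V ∧ X = False ∧ False = False
X ∧ Y = False ∧ False = False
(X ∧ Y) → X = False → False = True
(V ∧ X) ↔ ((X ∧ Y) → X) = False ↔ True = False
(((((W ↔ (¬(((W → Z) ∨ X) → W) → W)) → (W → Y)) → Y) ∧ Y) ∨ V) ⊕ ((V ∧ X) ↔ ((X ∧ Y) → X)) = False ⊕ False = False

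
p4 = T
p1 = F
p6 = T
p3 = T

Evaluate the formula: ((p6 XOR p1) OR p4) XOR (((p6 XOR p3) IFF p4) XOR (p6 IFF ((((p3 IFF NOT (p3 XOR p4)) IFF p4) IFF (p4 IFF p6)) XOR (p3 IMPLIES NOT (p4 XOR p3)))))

p6 XOR p1 = T XOR F = T
(p6 XOR p1) OR p4 = T OR T = T
p6 XOR p3 = T XOR T = F
(p6 XOR p3) IFF p4 = F IFF T = F
p3 XOR p4 = T XOR T = F
NOT (p3 XOR p4) = NOT F = T
p3 IFF NOT (p3 XOR p4) = T IFF T = T
(p3 IFF NOT (p3 XOR p4)) IFF p4 = T IFF T = T
p4 IFF p6 = T IFF T = T
((p3 IFF NOT (p3 XOR p4)) IFF p4) IFF (p4 IFF p6) = T IFF T = T
p4 XOR p3 = T XOR T = F
NOT (p4 XOR p3) = NOT F = T
p3 IMPLIES NOT (p4 XOR p3) = T IMPLIES T = T
(((p3 IFF NOT (p3 XOR p4)) IFF p4) IFF (p4 IFF p6)) XOR (p3 IMPLIES NOT (p4 XOR p3)) = T XOR T = F
p6 IFF ((((p3 IFF NOT (p3 XOR p4)) IFF p4) IFF (p4 IFF p6)) XOR (p3 IMPLIES NOT (p4 XOR p3))) = T IFF F = F
((p6 XOR p3) IFF p4) XOR (p6 IFF ((((p3 IFF NOT (p3 XOR p4)) IFF p4) IFF (p4 IFF p6)) XOR (p3 IMPLIES NOT (p4 XOR p3)))) = F XOR F = F
((p6 XOR p1) OR p4) XOR (((p6 XOR p3) IFF p4) XOR (p6 IFF ((((p3 IFF NOT (p3 XOR p4)) IFF p4) IFF (p4 IFF p6)) XOR (p3 IMPLIES NOT (p4 XOR p3))))) = T XOR F = T

T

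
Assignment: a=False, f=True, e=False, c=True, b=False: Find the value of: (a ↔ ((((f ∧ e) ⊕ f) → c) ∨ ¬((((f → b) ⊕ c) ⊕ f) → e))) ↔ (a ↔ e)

f ∧ e = True ∧ False = False
(f ∧ e) ⊕ f = False ⊕ True = True
((f ∧ e) ⊕ f) → c = True → True = True
f → b = True → False = False
(f → b) ⊕ c = False ⊕ True = True
((f → b) ⊕ c) ⊕ f = True ⊕ True = False
(((f → b) ⊕ c) ⊕ f) → e = False → False = True
¬((((f → b) ⊕ c) ⊕ f) → e) = ¬True = False
(((f ∧ e) ⊕ f) → c) ∨ ¬((((f → b) ⊕ c) ⊕ f) → e) = True ∨ False = True
a ↔ ((((f ∧ e) ⊕ f) → c) ∨ ¬((((f → b) ⊕ c) ⊕ f) → e)) = False ↔ True = False
a ↔ e = False ↔ False = True
(a ↔ ((((f ∧ e) ⊕ f) → c) ∨ ¬((((f → b) ⊕ c) ⊕ f) → e))) ↔ (a ↔ e) = False ↔ True = False

False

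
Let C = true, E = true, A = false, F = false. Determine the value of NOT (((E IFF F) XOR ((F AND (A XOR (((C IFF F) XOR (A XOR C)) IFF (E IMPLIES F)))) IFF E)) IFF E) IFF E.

true

E IFF F = true IFF false = false
C IFF F = true IFF false = false
A XOR C = false XOR true = true
(C IFF F) XOR (A XOR C) = false XOR true = true
E IMPLIES F = true IMPLIES false = false
((C IFF F) XOR (A XOR C)) IFF (E IMPLIES F) = true IFF false = false
A XOR (((C IFF F) XOR (A XOR C)) IFF (E IMPLIES F)) = false XOR false = false
F AND (A XOR (((C IFF F) XOR (A XOR C)) IFF (E IMPLIES F))) = false AND false = false
(F AND (A XOR (((C IFF F) XOR (A XOR C)) IFF (E IMPLIES F)))) IFF E = false IFF true = false
(E IFF F) XOR ((F AND (A XOR (((C IFF F) XOR (A XOR C)) IFF (E IMPLIES F)))) IFF E) = false XOR false = false
((E IFF F) XOR ((F AND (A XOR (((C IFF F) XOR (A XOR C)) IFF (E IMPLIES F)))) IFF E)) IFF E = false IFF true = false
NOT (((E IFF F) XOR ((F AND (A XOR (((C IFF F) XOR (A XOR C)) IFF (E IMPLIES F)))) IFF E)) IFF E) = NOT false = true
NOT (((E IFF F) XOR ((F AND (A XOR (((C IFF F) XOR (A XOR C)) IFF (E IMPLIES F)))) IFF E)) IFF E) IFF E = true IFF true = true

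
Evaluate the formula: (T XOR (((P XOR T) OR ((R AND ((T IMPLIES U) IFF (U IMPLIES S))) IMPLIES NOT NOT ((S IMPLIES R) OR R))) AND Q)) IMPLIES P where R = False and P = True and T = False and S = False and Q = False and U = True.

True

P XOR T = True XOR False = True
T IMPLIES U = False IMPLIES True = True
U IMPLIES S = True IMPLIES False = False
(T IMPLIES U) IFF (U IMPLIES S) = True IFF False = False
R AND ((T IMPLIES U) IFF (U IMPLIES S)) = False AND False = False
S IMPLIES R = False IMPLIES False = True
(S IMPLIES R) OR R = True OR False = True
NOT ((S IMPLIES R) OR R) = NOT True = False
NOT NOT ((S IMPLIES R) OR R) = NOT False = True
(R AND ((T IMPLIES U) IFF (U IMPLIES S))) IMPLIES NOT NOT ((S IMPLIES R) OR R) = False IMPLIES True = True
(P XOR T) OR ((R AND ((T IMPLIES U) IFF (U IMPLIES S))) IMPLIES NOT NOT ((S IMPLIES R) OR R)) = True OR True = True
((P XOR T) OR ((R AND ((T IMPLIES U) IFF (U IMPLIES S))) IMPLIES NOT NOT ((S IMPLIES R) OR R))) AND Q = True AND False = False
T XOR (((P XOR T) OR ((R AND ((T IMPLIES U) IFF (U IMPLIES S))) IMPLIES NOT NOT ((S IMPLIES R) OR R))) AND Q) = False XOR False = False
(T XOR (((P XOR T) OR ((R AND ((T IMPLIES U) IFF (U IMPLIES S))) IMPLIES NOT NOT ((S IMPLIES R) OR R))) AND Q)) IMPLIES P = False IMPLIES True = True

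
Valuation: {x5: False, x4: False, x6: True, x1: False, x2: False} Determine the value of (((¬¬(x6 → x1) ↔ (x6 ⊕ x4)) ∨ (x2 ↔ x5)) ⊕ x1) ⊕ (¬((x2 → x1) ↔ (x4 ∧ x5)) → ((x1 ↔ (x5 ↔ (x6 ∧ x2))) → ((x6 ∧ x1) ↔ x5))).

False

Substituting x5=False, x4=False, x6=True, x1=False, x2=False:
x6 → x1 = True → False = False
¬(x6 → x1) = ¬False = True
¬¬(x6 → x1) = ¬True = False
x6 ⊕ x4 = True ⊕ False = True
¬¬(x6 → x1) ↔ (x6 ⊕ x4) = False ↔ True = False
x2 ↔ x5 = False ↔ False = True
(¬¬(x6 → x1) ↔ (x6 ⊕ x4)) ∨ (x2 ↔ x5) = False ∨ True = True
((¬¬(x6 → x1) ↔ (x6 ⊕ x4)) ∨ (x2 ↔ x5)) ⊕ x1 = True ⊕ False = True
x2 → x1 = False → False = True
x4 ∧ x5 = False ∧ False = False
(x2 → x1) ↔ (x4 ∧ x5) = True ↔ False = False
¬((x2 → x1) ↔ (x4 ∧ x5)) = ¬False = True
x6 ∧ x2 = True ∧ False = False
x5 ↔ (x6 ∧ x2) = False ↔ False = True
x1 ↔ (x5 ↔ (x6 ∧ x2)) = False ↔ True = False
x6 ∧ x1 = True ∧ False = False
(x6 ∧ x1) ↔ x5 = False ↔ False = True
(x1 ↔ (x5 ↔ (x6 ∧ x2))) → ((x6 ∧ x1) ↔ x5) = False → True = True
¬((x2 → x1) ↔ (x4 ∧ x5)) → ((x1 ↔ (x5 ↔ (x6 ∧ x2))) → ((x6 ∧ x1) ↔ x5)) = True → True = True
(((¬¬(x6 → x1) ↔ (x6 ⊕ x4)) ∨ (x2 ↔ x5)) ⊕ x1) ⊕ (¬((x2 → x1) ↔ (x4 ∧ x5)) → ((x1 ↔ (x5 ↔ (x6 ∧ x2))) → ((x6 ∧ x1) ↔ x5))) = True ⊕ True = False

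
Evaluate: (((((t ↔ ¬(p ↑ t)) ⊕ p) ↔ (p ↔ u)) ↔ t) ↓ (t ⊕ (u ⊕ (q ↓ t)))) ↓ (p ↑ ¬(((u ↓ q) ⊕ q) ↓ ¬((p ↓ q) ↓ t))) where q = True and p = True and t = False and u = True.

True

p ↑ t = True ↑ False = True
¬(p ↑ t) = ¬True = False
t ↔ ¬(p ↑ t) = False ↔ False = True
(t ↔ ¬(p ↑ t)) ⊕ p = True ⊕ True = False
p ↔ u = True ↔ True = True
((t ↔ ¬(p ↑ t)) ⊕ p) ↔ (p ↔ u) = False ↔ True = False
(((t ↔ ¬(p ↑ t)) ⊕ p) ↔ (p ↔ u)) ↔ t = False ↔ False = True
q ↓ t = True ↓ False = False
u ⊕ (q ↓ t) = True ⊕ False = True
t ⊕ (u ⊕ (q ↓ t)) = False ⊕ True = True
((((t ↔ ¬(p ↑ t)) ⊕ p) ↔ (p ↔ u)) ↔ t) ↓ (t ⊕ (u ⊕ (q ↓ t))) = True ↓ True = False
u ↓ q = True ↓ True = False
(u ↓ q) ⊕ q = False ⊕ True = True
p ↓ q = True ↓ True = False
(p ↓ q) ↓ t = False ↓ False = True
¬((p ↓ q) ↓ t) = ¬True = False
((u ↓ q) ⊕ q) ↓ ¬((p ↓ q) ↓ t) = True ↓ False = False
¬(((u ↓ q) ⊕ q) ↓ ¬((p ↓ q) ↓ t)) = ¬False = True
p ↑ ¬(((u ↓ q) ⊕ q) ↓ ¬((p ↓ q) ↓ t)) = True ↑ True = False
(((((t ↔ ¬(p ↑ t)) ⊕ p) ↔ (p ↔ u)) ↔ t) ↓ (t ⊕ (u ⊕ (q ↓ t)))) ↓ (p ↑ ¬(((u ↓ q) ⊕ q) ↓ ¬((p ↓ q) ↓ t))) = False ↓ False = True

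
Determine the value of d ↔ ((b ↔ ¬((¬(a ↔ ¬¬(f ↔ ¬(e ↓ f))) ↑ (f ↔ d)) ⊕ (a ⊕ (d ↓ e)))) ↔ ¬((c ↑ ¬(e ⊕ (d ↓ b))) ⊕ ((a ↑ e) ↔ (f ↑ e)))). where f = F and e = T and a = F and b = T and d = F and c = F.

T

e ↓ f = T ↓ F = F
¬(e ↓ f) = ¬F = T
f ↔ ¬(e ↓ f) = F ↔ T = F
¬(f ↔ ¬(e ↓ f)) = ¬F = T
¬¬(f ↔ ¬(e ↓ f)) = ¬T = F
a ↔ ¬¬(f ↔ ¬(e ↓ f)) = F ↔ F = T
¬(a ↔ ¬¬(f ↔ ¬(e ↓ f))) = ¬T = F
f ↔ d = F ↔ F = T
¬(a ↔ ¬¬(f ↔ ¬(e ↓ f))) ↑ (f ↔ d) = F ↑ T = T
d ↓ e = F ↓ T = F
a ⊕ (d ↓ e) = F ⊕ F = F
(¬(a ↔ ¬¬(f ↔ ¬(e ↓ f))) ↑ (f ↔ d)) ⊕ (a ⊕ (d ↓ e)) = T ⊕ F = T
¬((¬(a ↔ ¬¬(f ↔ ¬(e ↓ f))) ↑ (f ↔ d)) ⊕ (a ⊕ (d ↓ e))) = ¬T = F
b ↔ ¬((¬(a ↔ ¬¬(f ↔ ¬(e ↓ f))) ↑ (f ↔ d)) ⊕ (a ⊕ (d ↓ e))) = T ↔ F = F
d ↓ b = F ↓ T = F
e ⊕ (d ↓ b) = T ⊕ F = T
¬(e ⊕ (d ↓ b)) = ¬T = F
c ↑ ¬(e ⊕ (d ↓ b)) = F ↑ F = T
a ↑ e = F ↑ T = T
f ↑ e = F ↑ T = T
(a ↑ e) ↔ (f ↑ e) = T ↔ T = T
(c ↑ ¬(e ⊕ (d ↓ b))) ⊕ ((a ↑ e) ↔ (f ↑ e)) = T ⊕ T = F
¬((c ↑ ¬(e ⊕ (d ↓ b))) ⊕ ((a ↑ e) ↔ (f ↑ e))) = ¬F = T
(b ↔ ¬((¬(a ↔ ¬¬(f ↔ ¬(e ↓ f))) ↑ (f ↔ d)) ⊕ (a ⊕ (d ↓ e)))) ↔ ¬((c ↑ ¬(e ⊕ (d ↓ b))) ⊕ ((a ↑ e) ↔ (f ↑ e))) = F ↔ T = F
d ↔ ((b ↔ ¬((¬(a ↔ ¬¬(f ↔ ¬(e ↓ f))) ↑ (f ↔ d)) ⊕ (a ⊕ (d ↓ e)))) ↔ ¬((c ↑ ¬(e ⊕ (d ↓ b))) ⊕ ((a ↑ e) ↔ (f ↑ e)))) = F ↔ F = T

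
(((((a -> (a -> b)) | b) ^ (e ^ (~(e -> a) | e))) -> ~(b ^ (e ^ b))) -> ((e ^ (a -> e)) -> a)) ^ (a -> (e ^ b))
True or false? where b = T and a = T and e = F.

a -> b = T -> T = T
a -> (a -> b) = T -> T = T
(a -> (a -> b)) | b = T | T = T
e -> a = F -> T = T
~(e -> a) = ~T = F
~(e -> a) | e = F | F = F
e ^ (~(e -> a) | e) = F ^ F = F
((a -> (a -> b)) | b) ^ (e ^ (~(e -> a) | e)) = T ^ F = T
e ^ b = F ^ T = T
b ^ (e ^ b) = T ^ T = F
~(b ^ (e ^ b)) = ~F = T
(((a -> (a -> b)) | b) ^ (e ^ (~(e -> a) | e))) -> ~(b ^ (e ^ b)) = T -> T = T
a -> e = T -> F = F
e ^ (a -> e) = F ^ F = F
(e ^ (a -> e)) -> a = F -> T = T
((((a -> (a -> b)) | b) ^ (e ^ (~(e -> a) | e))) -> ~(b ^ (e ^ b))) -> ((e ^ (a -> e)) -> a) = T -> T = T
e ^ b = F ^ T = T
a -> (e ^ b) = T -> T = T
(((((a -> (a -> b)) | b) ^ (e ^ (~(e -> a) | e))) -> ~(b ^ (e ^ b))) -> ((e ^ (a -> e)) -> a)) ^ (a -> (e ^ b)) = T ^ T = F

F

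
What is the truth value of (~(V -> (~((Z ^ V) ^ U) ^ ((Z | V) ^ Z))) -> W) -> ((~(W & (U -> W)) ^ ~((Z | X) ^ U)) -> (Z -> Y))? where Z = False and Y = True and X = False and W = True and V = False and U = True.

Z ^ V = False ^ False = False
(Z ^ V) ^ U = False ^ True = True
~((Z ^ V) ^ U) = ~True = False
Z | V = False | False = False
(Z | V) ^ Z = False ^ False = False
~((Z ^ V) ^ U) ^ ((Z | V) ^ Z) = False ^ False = False
V -> (~((Z ^ V) ^ U) ^ ((Z | V) ^ Z)) = False -> False = True
~(V -> (~((Z ^ V) ^ U) ^ ((Z | V) ^ Z))) = ~True = False
~(V -> (~((Z ^ V) ^ U) ^ ((Z | V) ^ Z))) -> W = False -> True = True
U -> W = True -> True = True
W & (U -> W) = True & True = True
~(W & (U -> W)) = ~True = False
Z | X = False | False = False
(Z | X) ^ U = False ^ True = True
~((Z | X) ^ U) = ~True = False
~(W & (U -> W)) ^ ~((Z | X) ^ U) = False ^ False = False
Z -> Y = False -> True = True
(~(W & (U -> W)) ^ ~((Z | X) ^ U)) -> (Z -> Y) = False -> True = True
(~(V -> (~((Z ^ V) ^ U) ^ ((Z | V) ^ Z))) -> W) -> ((~(W & (U -> W)) ^ ~((Z | X) ^ U)) -> (Z -> Y)) = True -> True = True

True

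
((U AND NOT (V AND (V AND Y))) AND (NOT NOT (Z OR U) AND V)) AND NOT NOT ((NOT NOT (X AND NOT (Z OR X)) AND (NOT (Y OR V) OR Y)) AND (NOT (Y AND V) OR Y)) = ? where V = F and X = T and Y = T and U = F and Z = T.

V AND Y = F AND T = F
V AND (V AND Y) = F AND F = F
NOT (V AND (V AND Y)) = NOT F = T
U AND NOT (V AND (V AND Y)) = F AND T = F
Z OR U = T OR F = T
NOT (Z OR U) = NOT T = F
NOT NOT (Z OR U) = NOT F = T
NOT NOT (Z OR U) AND V = T AND F = F
(U AND NOT (V AND (V AND Y))) AND (NOT NOT (Z OR U) AND V) = F AND F = F
Z OR X = T OR T = T
NOT (Z OR X) = NOT T = F
X AND NOT (Z OR X) = T AND F = F
NOT (X AND NOT (Z OR X)) = NOT F = T
NOT NOT (X AND NOT (Z OR X)) = NOT T = F
Y OR V = T OR F = T
NOT (Y OR V) = NOT T = F
NOT (Y OR V) OR Y = F OR T = T
NOT NOT (X AND NOT (Z OR X)) AND (NOT (Y OR V) OR Y) = F AND T = F
Y AND V = T AND F = F
NOT (Y AND V) = NOT F = T
NOT (Y AND V) OR Y = T OR T = T
(NOT NOT (X AND NOT (Z OR X)) AND (NOT (Y OR V) OR Y)) AND (NOT (Y AND V) OR Y) = F AND T = F
NOT ((NOT NOT (X AND NOT (Z OR X)) AND (NOT (Y OR V) OR Y)) AND (NOT (Y AND V) OR Y)) = NOT F = T
NOT NOT ((NOT NOT (X AND NOT (Z OR X)) AND (NOT (Y OR V) OR Y)) AND (NOT (Y AND V) OR Y)) = NOT T = F
((U AND NOT (V AND (V AND Y))) AND (NOT NOT (Z OR U) AND V)) AND NOT NOT ((NOT NOT (X AND NOT (Z OR X)) AND (NOT (Y OR V) OR Y)) AND (NOT (Y AND V) OR Y)) = F AND F = F

F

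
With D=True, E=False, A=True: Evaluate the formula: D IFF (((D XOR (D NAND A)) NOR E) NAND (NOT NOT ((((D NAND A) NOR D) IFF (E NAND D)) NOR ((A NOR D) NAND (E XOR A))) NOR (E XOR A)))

D NAND A = True NAND True = False
D XOR (D NAND A) = True XOR False = True
(D XOR (D NAND A)) NOR E = True NOR False = False
D NAND A = True NAND True = False
(D NAND A) NOR D = False NOR True = False
E NAND D = False NAND True = True
((D NAND A) NOR D) IFF (E NAND D) = False IFF True = False
A NOR D = True NOR True = False
E XOR A = False XOR True = True
(A NOR D) NAND (E XOR A) = False NAND True = True
(((D NAND A) NOR D) IFF (E NAND D)) NOR ((A NOR D) NAND (E XOR A)) = False NOR True = False
NOT ((((D NAND A) NOR D) IFF (E NAND D)) NOR ((A NOR D) NAND (E XOR A))) = NOT False = True
NOT NOT ((((D NAND A) NOR D) IFF (E NAND D)) NOR ((A NOR D) NAND (E XOR A))) = NOT True = False
E XOR A = False XOR True = True
NOT NOT ((((D NAND A) NOR D) IFF (E NAND D)) NOR ((A NOR D) NAND (E XOR A))) NOR (E XOR A) = False NOR True = False
((D XOR (D NAND A)) NOR E) NAND (NOT NOT ((((D NAND A) NOR D) IFF (E NAND D)) NOR ((A NOR D) NAND (E XOR A))) NOR (E XOR A)) = False NAND False = True
D IFF (((D XOR (D NAND A)) NOR E) NAND (NOT NOT ((((D NAND A) NOR D) IFF (E NAND D)) NOR ((A NOR D) NAND (E XOR A))) NOR (E XOR A))) = True IFF True = True

True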